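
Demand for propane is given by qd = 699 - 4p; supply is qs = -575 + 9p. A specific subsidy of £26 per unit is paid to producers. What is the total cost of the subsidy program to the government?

Pre-subsidy: 699 - 4p = -575 + 9p gives p* = 98, q* = 307.
With the subsidy, sellers receive ps = pb + 26 for each unit, where pb is the price buyers pay.
Supply in terms of pb becomes qs = -575 + 9(pb + 26) = -341 + 9pb. Setting this equal to demand: 699 - 4pb = -341 + 9pb, so pb = 80.
Sellers receive ps = 80 + 26 = 106; q' = 699 − 4·80 = 379.
Government outlay = subsidy × quantity = 26 × 379 = 9854.

Government cost = £9854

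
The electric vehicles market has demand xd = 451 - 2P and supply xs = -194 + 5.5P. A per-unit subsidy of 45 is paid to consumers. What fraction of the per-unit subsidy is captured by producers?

Producer share = 4/15

Pre-subsidy: 451 - 2P = -194 + 5.5P gives P* = 86, x* = 279.
With the rebate, buyers effectively pay Pb = Ps − 45, where Ps is the price sellers receive.
Demand in terms of Ps becomes xd = 451 − 2(Ps − 45) = 541 - 2Ps. Setting this equal to supply: 541 - 2Ps = -194 + 5.5Ps, so Ps = 98.
Buyers pay Pb = 98 − 45 = 53; x' = -194 + 5.5·98 = 345.
Buyers' price falls by P* − Pb = 86 − 53 = 33; sellers' price rises by Ps − P* = 98 − 86 = 12.
So producers capture 12/45 = 4/15 of each unit of subsidy.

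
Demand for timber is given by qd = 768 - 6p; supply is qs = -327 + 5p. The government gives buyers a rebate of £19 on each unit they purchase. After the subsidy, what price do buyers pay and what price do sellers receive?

Buyers pay 1000/11; sellers receive 1209/11

Pre-subsidy: 768 - 6p = -327 + 5p gives p* = 1095/11, q* = 1878/11.
With the rebate, buyers effectively pay pb = ps − 19, where ps is the price sellers receive.
Demand in terms of ps becomes qd = 768 − 6(ps − 19) = 882 - 6ps. Setting this equal to supply: 882 - 6ps = -327 + 5ps, so ps = 1209/11.
Buyers pay pb = 1209/11 − 19 = 1000/11; q' = -327 + 5·(1209/11) = 2448/11.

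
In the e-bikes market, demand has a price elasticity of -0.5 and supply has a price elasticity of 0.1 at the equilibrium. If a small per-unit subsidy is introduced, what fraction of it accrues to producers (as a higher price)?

Producer share = 5/6

For a small subsidy around the equilibrium, the benefit split depends on the relative slopes, which at a point are proportional to the elasticities.
Buyer share = εs/(εs + |εd|) = 0.1/(0.1 + 0.5) = 1/6; seller share = |εd|/(εs + |εd|) = 5/6.
So producers capture 5/6 of the subsidy.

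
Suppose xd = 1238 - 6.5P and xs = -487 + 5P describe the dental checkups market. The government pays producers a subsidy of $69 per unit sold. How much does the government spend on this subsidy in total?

Pre-subsidy: 1238 - 6.5P = -487 + 5P gives P* = 150, x* = 263.
With the subsidy, sellers receive Ps = Pb + 69 for each unit, where Pb is the price buyers pay.
Supply in terms of Pb becomes xs = -487 + 5(Pb + 69) = -142 + 5Pb. Setting this equal to demand: 1238 - 6.5Pb = -142 + 5Pb, so Pb = 120.
Sellers receive Ps = 120 + 69 = 189; x' = 1238 − 6.5·120 = 458.
Government outlay = subsidy × quantity = 69 × 458 = 31602.

Government cost = $31602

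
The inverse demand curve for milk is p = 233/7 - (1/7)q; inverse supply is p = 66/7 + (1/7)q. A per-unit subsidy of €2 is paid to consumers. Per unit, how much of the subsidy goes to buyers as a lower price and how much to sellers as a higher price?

Pre-subsidy: 233/7 - (1/7)q = 66/7 + (1/7)q gives q* = 83.5 and p* = 299/14.
With the rebate, buyers effectively pay pb = ps − 2, where ps is the price sellers receive.
On the curves, pb = 233/7 - (1/7)q and ps = 66/7 + (1/7)q; the wedge ps − pb = 2 gives 66/7 + (1/7)q − (233/7 - (1/7)q) = 2, so q' = 90.5.
Then pb = 233/7 − (1/7)·90.5 = 285/14 and ps = 66/7 + (1/7)·90.5 = 313/14.
Buyers' price falls by p* − pb = 299/14 − 285/14 = 1; sellers' price rises by ps − p* = 313/14 − 299/14 = 1.

Buyers gain €1 per unit; sellers gain €1 per unit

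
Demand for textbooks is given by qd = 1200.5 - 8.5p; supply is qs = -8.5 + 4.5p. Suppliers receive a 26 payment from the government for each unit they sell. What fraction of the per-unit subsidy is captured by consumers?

Consumer share = 9/26

Pre-subsidy: 1200.5 - 8.5p = -8.5 + 4.5p gives p* = 93, q* = 410.
With the subsidy, sellers receive ps = pb + 26 for each unit, where pb is the price buyers pay.
Supply in terms of pb becomes qs = -8.5 + 4.5(pb + 26) = 108.5 + 4.5pb. Setting this equal to demand: 1200.5 - 8.5pb = 108.5 + 4.5pb, so pb = 84.
Sellers receive ps = 84 + 26 = 110; q' = 1200.5 − 8.5·84 = 486.5.
Buyers' price falls by p* − pb = 93 − 84 = 9; sellers' price rises by ps − p* = 110 − 93 = 17.
So consumers capture 9/26 = 9/26 of each unit of subsidy.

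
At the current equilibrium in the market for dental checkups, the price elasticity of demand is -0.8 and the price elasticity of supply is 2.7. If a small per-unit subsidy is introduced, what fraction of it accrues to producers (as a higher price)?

Producer share = 8/35

For a small subsidy around the equilibrium, the benefit split depends on the relative slopes, which at a point are proportional to the elasticities.
Buyer share = εs/(εs + |εd|) = 2.7/(2.7 + 0.8) = 27/35; seller share = |εd|/(εs + |εd|) = 8/35.
So producers capture 8/35 of the subsidy.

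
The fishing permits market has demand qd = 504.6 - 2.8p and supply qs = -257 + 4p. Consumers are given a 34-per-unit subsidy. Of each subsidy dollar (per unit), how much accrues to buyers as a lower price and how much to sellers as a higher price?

Pre-subsidy: 504.6 - 2.8p = -257 + 4p gives p* = 112, q* = 191.
With the rebate, buyers effectively pay pb = ps − 34, where ps is the price sellers receive.
Demand in terms of ps becomes qd = 504.6 − 2.8(ps − 34) = 599.8 - 2.8ps. Setting this equal to supply: 599.8 - 2.8ps = -257 + 4ps, so ps = 126.
Buyers pay pb = 126 − 34 = 92; q' = -257 + 4·126 = 247.
Buyers' price falls by p* − pb = 112 − 92 = 20; sellers' price rises by ps − p* = 126 − 112 = 14.

Buyers gain 20 per unit; sellers gain 14 per unit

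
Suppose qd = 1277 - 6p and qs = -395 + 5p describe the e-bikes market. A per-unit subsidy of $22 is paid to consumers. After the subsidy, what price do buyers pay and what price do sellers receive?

Buyers pay $142; sellers receive $164

Pre-subsidy: 1277 - 6p = -395 + 5p gives p* = 152, q* = 365.
With the rebate, buyers effectively pay pb = ps − 22, where ps is the price sellers receive.
Demand in terms of ps becomes qd = 1277 − 6(ps − 22) = 1409 - 6ps. Setting this equal to supply: 1409 - 6ps = -395 + 5ps, so ps = 164.
Buyers pay pb = 164 − 22 = 142; q' = -395 + 5·164 = 425.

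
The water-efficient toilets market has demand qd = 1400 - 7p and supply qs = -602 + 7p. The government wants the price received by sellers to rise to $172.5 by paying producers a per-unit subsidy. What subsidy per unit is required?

At a seller price of 172.5, quantity supplied is -602 + 7·172.5 = 605.5.
Buyers absorb 605.5 only when they pay pb with 1400 − 7·pb = 605.5, i.e. pb = 113.5.
s = ps − pb = 172.5 − 113.5 = 59.

Required subsidy s = $59 per unit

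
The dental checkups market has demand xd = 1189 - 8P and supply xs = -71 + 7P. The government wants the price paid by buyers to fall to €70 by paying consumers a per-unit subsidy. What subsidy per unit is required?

Required subsidy s = €30 per unit

At a buyer price of 70, quantity demanded is 1189 − 8·70 = 629.
Sellers supply 629 only when they receive Ps with -71 + 7·Ps = 629, i.e. Ps = 100.
s = Ps − Pb = 100 − 70 = 30.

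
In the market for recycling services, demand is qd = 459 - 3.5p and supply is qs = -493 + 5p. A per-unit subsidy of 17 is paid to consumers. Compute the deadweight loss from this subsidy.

Pre-subsidy: 459 - 3.5p = -493 + 5p gives p* = 112, q* = 67.
With the rebate, buyers effectively pay pb = ps − 17, where ps is the price sellers receive.
Demand in terms of ps becomes qd = 459 − 3.5(ps − 17) = 518.5 - 3.5ps. Setting this equal to supply: 518.5 - 3.5ps = -493 + 5ps, so ps = 119.
Buyers pay pb = 119 − 17 = 102; q' = -493 + 5·119 = 102.
The subsidy expands output by 102 − 67 = 35 past the efficient level; on those units the gap between marginal cost and willingness to pay runs from 0 up to 17.
DWL = ½ × 17 × 35 = 297.5.

Deadweight loss = 297.5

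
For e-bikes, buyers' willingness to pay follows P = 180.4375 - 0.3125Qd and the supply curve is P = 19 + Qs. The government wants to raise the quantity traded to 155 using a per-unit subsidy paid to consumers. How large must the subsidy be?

Required subsidy s = 42 per unit

At Q = 155, from the demand curve buyers pay Pb = 180.4375 − 0.3125·155 = 132; from the supply curve sellers need Ps = 19 + 1·155 = 174.
The subsidy must fill the gap: s = Ps − Pb = 174 − 132 = 42.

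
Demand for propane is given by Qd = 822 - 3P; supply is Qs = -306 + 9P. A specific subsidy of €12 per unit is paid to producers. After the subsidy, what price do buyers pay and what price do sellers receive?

Buyers pay €85; sellers receive €97

Pre-subsidy: 822 - 3P = -306 + 9P gives P* = 94, Q* = 540.
With the subsidy, sellers receive Ps = Pb + 12 for each unit, where Pb is the price buyers pay.
Supply in terms of Pb becomes Qs = -306 + 9(Pb + 12) = -198 + 9Pb. Setting this equal to demand: 822 - 3Pb = -198 + 9Pb, so Pb = 85.
Sellers receive Ps = 85 + 12 = 97; Q' = 822 − 3·85 = 567.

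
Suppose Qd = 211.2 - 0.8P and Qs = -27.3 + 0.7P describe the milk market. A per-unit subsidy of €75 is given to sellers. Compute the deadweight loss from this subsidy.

Pre-subsidy: 211.2 - 0.8P = -27.3 + 0.7P gives P* = 159, Q* = 84.
With the subsidy, sellers receive Ps = Pb + 75 for each unit, where Pb is the price buyers pay.
Supply in terms of Pb becomes Qs = -27.3 + 0.7(Pb + 75) = 25.2 + 0.7Pb. Setting this equal to demand: 211.2 - 0.8Pb = 25.2 + 0.7Pb, so Pb = 124.
Sellers receive Ps = 124 + 75 = 199; Q' = 211.2 − 0.8·124 = 112.
The subsidy expands output by 112 − 84 = 28 past the efficient level; on those units the gap between marginal cost and willingness to pay runs from 0 up to 75.
DWL = ½ × 75 × 28 = 1050.

Deadweight loss = €1050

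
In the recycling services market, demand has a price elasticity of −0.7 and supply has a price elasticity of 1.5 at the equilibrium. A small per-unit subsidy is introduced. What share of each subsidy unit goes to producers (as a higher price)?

Producer share = 7/22

For a small subsidy around the equilibrium, the benefit split depends on the relative slopes, which at a point are proportional to the elasticities.
Buyer share = εs/(εs + |εd|) = 1.5/(1.5 + 0.7) = 15/22; seller share = |εd|/(εs + |εd|) = 7/22.
So producers capture 7/22 of the subsidy.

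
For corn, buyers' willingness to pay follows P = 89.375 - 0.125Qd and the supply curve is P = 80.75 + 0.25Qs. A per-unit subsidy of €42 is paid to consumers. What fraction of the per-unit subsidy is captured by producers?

Producer share = 2/3

Pre-subsidy: 89.375 - 0.125Q = 80.75 + 0.25Q gives Q* = 23 and P* = 86.5.
With the rebate, buyers effectively pay Pb = Ps − 42, where Ps is the price sellers receive.
On the curves, Pb = 89.375 - 0.125Q and Ps = 80.75 + 0.25Q; the wedge Ps − Pb = 42 gives 80.75 + 0.25Q − (89.375 - 0.125Q) = 42, so Q' = 135.
Then Pb = 89.375 − 0.125·135 = 72.5 and Ps = 80.75 + 0.25·135 = 114.5.
Buyers' price falls by P* − Pb = 86.5 − 72.5 = 14; sellers' price rises by Ps − P* = 114.5 − 86.5 = 28.
So producers capture 28/42 = 2/3 of each unit of subsidy.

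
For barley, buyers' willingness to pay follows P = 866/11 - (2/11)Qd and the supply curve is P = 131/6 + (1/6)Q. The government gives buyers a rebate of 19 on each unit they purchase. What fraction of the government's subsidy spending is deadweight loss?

Pre-subsidy: 866/11 - (2/11)Q = 131/6 + (1/6)Q gives Q* = 3755/23 and P* = 1128/23.
With the rebate, buyers effectively pay Pb = Ps − 19, where Ps is the price sellers receive.
On the curves, Pb = 866/11 - (2/11)Q and Ps = 131/6 + (1/6)Q; the wedge Ps − Pb = 19 gives 131/6 + (1/6)Q − (866/11 - (2/11)Q) = 19, so Q' = 5009/23.
Then Pb = 866/11 − (2/11)·(5009/23) = 900/23 and Ps = 131/6 + (1/6)·(5009/23) = 1337/23.
ΔCS = ½(3755/23 + 5009/23)(1128/23 − 900/23) = 999096/529; ΔPS = ½(3755/23 + 5009/23)(1337/23 − 1128/23) = 915838/529.
Government spending = 19 × 5009/23 = 95171/23.
DWL = ½ × 19 × (5009/23 − 3755/23) = 11913/23; fraction = (11913/23) / (95171/23) = 627/5009.

DWL / government spending = 627/5009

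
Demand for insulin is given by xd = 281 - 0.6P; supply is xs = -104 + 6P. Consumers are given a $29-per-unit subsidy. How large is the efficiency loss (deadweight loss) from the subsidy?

Pre-subsidy: 281 - 0.6P = -104 + 6P gives P* = 175/3, x* = 246.
With the rebate, buyers effectively pay Pb = Ps − 29, where Ps is the price sellers receive.
Demand in terms of Ps becomes xd = 281 − 0.6(Ps − 29) = 298.4 - 0.6Ps. Setting this equal to supply: 298.4 - 0.6Ps = -104 + 6Ps, so Ps = 2012/33.
Buyers pay Pb = 2012/33 − 29 = 1055/33; x' = -104 + 6·(2012/33) = 2880/11.
The subsidy expands output by 2880/11 − 246 = 174/11 past the efficient level; on those units the gap between marginal cost and willingness to pay runs from 0 up to 29.
DWL = ½ × 29 × 174/11 = 2523/11.

Deadweight loss = 2523/11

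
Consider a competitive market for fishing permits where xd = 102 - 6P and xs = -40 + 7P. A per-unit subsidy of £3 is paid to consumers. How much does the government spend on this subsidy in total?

Government cost = 1800/13

Pre-subsidy: 102 - 6P = -40 + 7P gives P* = 142/13, x* = 474/13.
With the rebate, buyers effectively pay Pb = Ps − 3, where Ps is the price sellers receive.
Demand in terms of Ps becomes xd = 102 − 6(Ps − 3) = 120 - 6Ps. Setting this equal to supply: 120 - 6Ps = -40 + 7Ps, so Ps = 160/13.
Buyers pay Pb = 160/13 − 3 = 121/13; x' = -40 + 7·(160/13) = 600/13.
Government outlay = subsidy × quantity = 3 × 600/13 = 1800/13.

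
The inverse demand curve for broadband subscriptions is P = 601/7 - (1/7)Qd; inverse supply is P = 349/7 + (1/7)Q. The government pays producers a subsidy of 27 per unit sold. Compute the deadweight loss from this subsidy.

Pre-subsidy: 601/7 - (1/7)Q = 349/7 + (1/7)Q gives Q* = 126 and P* = 475/7.
With the subsidy, sellers receive Ps = Pb + 27 for each unit, where Pb is the price buyers pay.
On the curves, Pb = 601/7 - (1/7)Q and Ps = 349/7 + (1/7)Q; the wedge Ps − Pb = 27 gives 349/7 + (1/7)Q − (601/7 - (1/7)Q) = 27, so Q' = 220.5.
Then Pb = 601/7 − (1/7)·220.5 = 761/14 and Ps = 349/7 + (1/7)·220.5 = 1139/14.
The subsidy expands output by 220.5 − 126 = 94.5 past the efficient level; on those units the gap between marginal cost and willingness to pay runs from 0 up to 27.
DWL = ½ × 27 × 94.5 = 1275.75.

Deadweight loss = 1275.75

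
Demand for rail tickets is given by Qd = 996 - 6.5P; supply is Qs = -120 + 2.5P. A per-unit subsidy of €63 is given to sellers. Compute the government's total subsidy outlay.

Government cost = €19136.25

Pre-subsidy: 996 - 6.5P = -120 + 2.5P gives P* = 124, Q* = 190.
With the subsidy, sellers receive Ps = Pb + 63 for each unit, where Pb is the price buyers pay.
Supply in terms of Pb becomes Qs = -120 + 2.5(Pb + 63) = 37.5 + 2.5Pb. Setting this equal to demand: 996 - 6.5Pb = 37.5 + 2.5Pb, so Pb = 106.5.
Sellers receive Ps = 106.5 + 63 = 169.5; Q' = 996 − 6.5·106.5 = 303.75.
Government outlay = subsidy × quantity = 63 × 303.75 = 19136.25.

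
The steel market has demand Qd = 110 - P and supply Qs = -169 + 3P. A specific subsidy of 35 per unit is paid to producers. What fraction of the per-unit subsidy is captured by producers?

Pre-subsidy: 110 - P = -169 + 3P gives P* = 69.75, Q* = 40.25.
With the subsidy, sellers receive Ps = Pb + 35 for each unit, where Pb is the price buyers pay.
Supply in terms of Pb becomes Qs = -169 + 3(Pb + 35) = -64 + 3Pb. Setting this equal to demand: 110 - Pb = -64 + 3Pb, so Pb = 43.5.
Sellers receive Ps = 43.5 + 35 = 78.5; Q' = 110 − 1·43.5 = 66.5.
Buyers' price falls by P* − Pb = 69.75 − 43.5 = 26.25; sellers' price rises by Ps − P* = 78.5 − 69.75 = 8.75.
So producers capture 8.75/35 = 0.25 of each unit of subsidy.

Producer share = 0.25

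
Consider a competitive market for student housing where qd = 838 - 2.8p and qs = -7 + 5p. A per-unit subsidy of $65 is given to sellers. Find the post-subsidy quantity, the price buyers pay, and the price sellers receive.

Pre-subsidy: 838 - 2.8p = -7 + 5p gives p* = 325/3, q* = 1604/3.
With the subsidy, sellers receive ps = pb + 65 for each unit, where pb is the price buyers pay.
Supply in terms of pb becomes qs = -7 + 5(pb + 65) = 318 + 5pb. Setting this equal to demand: 838 - 2.8pb = 318 + 5pb, so pb = 200/3.
Sellers receive ps = 200/3 + 65 = 395/3; q' = 838 − 2.8·(200/3) = 1954/3.

q' = 1954/3; buyers pay 200/3; sellers receive 395/3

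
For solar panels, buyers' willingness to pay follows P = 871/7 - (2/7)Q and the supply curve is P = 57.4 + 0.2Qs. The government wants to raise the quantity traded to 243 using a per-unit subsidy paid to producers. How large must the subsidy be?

At Q = 243, from the demand curve buyers pay Pb = 871/7 − (2/7)·243 = 55; from the supply curve sellers need Ps = 57.4 + 0.2·243 = 106.
The subsidy must fill the gap: s = Ps − Pb = 106 − 55 = 51.

Required subsidy s = 51 per unit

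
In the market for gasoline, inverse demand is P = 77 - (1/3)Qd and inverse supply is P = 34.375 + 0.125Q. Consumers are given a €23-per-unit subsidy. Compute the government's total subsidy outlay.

Pre-subsidy: 77 - (1/3)Q = 34.375 + 0.125Q gives Q* = 93 and P* = 46.
With the rebate, buyers effectively pay Pb = Ps − 23, where Ps is the price sellers receive.
On the curves, Pb = 77 - (1/3)Q and Ps = 34.375 + 0.125Q; the wedge Ps − Pb = 23 gives 34.375 + 0.125Q − (77 - (1/3)Q) = 23, so Q' = 1575/11.
Then Pb = 77 − (1/3)·(1575/11) = 322/11 and Ps = 34.375 + 0.125·(1575/11) = 575/11.
Government outlay = subsidy × quantity = 23 × 1575/11 = 36225/11.

Government cost = 36225/11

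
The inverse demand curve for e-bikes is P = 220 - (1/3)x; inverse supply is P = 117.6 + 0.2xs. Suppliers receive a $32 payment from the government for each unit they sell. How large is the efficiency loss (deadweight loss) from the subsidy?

Pre-subsidy: 220 - (1/3)x = 117.6 + 0.2x gives x* = 192 and P* = 156.
With the subsidy, sellers receive Ps = Pb + 32 for each unit, where Pb is the price buyers pay.
On the curves, Pb = 220 - (1/3)x and Ps = 117.6 + 0.2x; the wedge Ps − Pb = 32 gives 117.6 + 0.2x − (220 - (1/3)x) = 32, so x' = 252.
Then Pb = 220 − (1/3)·252 = 136 and Ps = 117.6 + 0.2·252 = 168.
The subsidy expands output by 252 − 192 = 60 past the efficient level; on those units the gap between marginal cost and willingness to pay runs from 0 up to 32.
DWL = ½ × 32 × 60 = 960.

Deadweight loss = $960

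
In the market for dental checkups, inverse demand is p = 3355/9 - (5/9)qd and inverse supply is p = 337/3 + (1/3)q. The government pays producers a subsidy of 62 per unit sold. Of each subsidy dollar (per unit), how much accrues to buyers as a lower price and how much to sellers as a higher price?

Buyers gain 38.75 per unit; sellers gain 23.25 per unit

Pre-subsidy: 3355/9 - (5/9)q = 337/3 + (1/3)q gives q* = 293 and p* = 210.
With the subsidy, sellers receive ps = pb + 62 for each unit, where pb is the price buyers pay.
On the curves, pb = 3355/9 - (5/9)q and ps = 337/3 + (1/3)q; the wedge ps − pb = 62 gives 337/3 + (1/3)q − (3355/9 - (5/9)q) = 62, so q' = 362.75.
Then pb = 3355/9 − (5/9)·362.75 = 171.25 and ps = 337/3 + (1/3)·362.75 = 233.25.
Buyers' price falls by p* − pb = 210 − 171.25 = 38.75; sellers' price rises by ps − p* = 233.25 − 210 = 23.25.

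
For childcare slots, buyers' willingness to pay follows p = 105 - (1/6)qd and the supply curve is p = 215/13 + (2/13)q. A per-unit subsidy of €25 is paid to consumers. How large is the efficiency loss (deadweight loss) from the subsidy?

Deadweight loss = €975

Pre-subsidy: 105 - (1/6)q = 215/13 + (2/13)q gives q* = 276 and p* = 59.
With the rebate, buyers effectively pay pb = ps − 25, where ps is the price sellers receive.
On the curves, pb = 105 - (1/6)q and ps = 215/13 + (2/13)q; the wedge ps − pb = 25 gives 215/13 + (2/13)q − (105 - (1/6)q) = 25, so q' = 354.
Then pb = 105 − (1/6)·354 = 46 and ps = 215/13 + (2/13)·354 = 71.
The subsidy expands output by 354 − 276 = 78 past the efficient level; on those units the gap between marginal cost and willingness to pay runs from 0 up to 25.
DWL = ½ × 25 × 78 = 975.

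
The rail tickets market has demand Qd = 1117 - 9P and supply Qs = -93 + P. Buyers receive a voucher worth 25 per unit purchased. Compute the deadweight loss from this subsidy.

Pre-subsidy: 1117 - 9P = -93 + P gives P* = 121, Q* = 28.
With the rebate, buyers effectively pay Pb = Ps − 25, where Ps is the price sellers receive.
Demand in terms of Ps becomes Qd = 1117 − 9(Ps − 25) = 1342 - 9Ps. Setting this equal to supply: 1342 - 9Ps = -93 + Ps, so Ps = 143.5.
Buyers pay Pb = 143.5 − 25 = 118.5; Q' = -93 + 1·143.5 = 50.5.
The subsidy expands output by 50.5 − 28 = 22.5 past the efficient level; on those units the gap between marginal cost and willingness to pay runs from 0 up to 25.
DWL = ½ × 25 × 22.5 = 281.25.

Deadweight loss = 281.25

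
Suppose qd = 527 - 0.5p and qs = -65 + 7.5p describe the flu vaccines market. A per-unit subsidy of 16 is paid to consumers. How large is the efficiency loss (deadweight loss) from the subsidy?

Deadweight loss = 60

Pre-subsidy: 527 - 0.5p = -65 + 7.5p gives p* = 74, q* = 490.
With the rebate, buyers effectively pay pb = ps − 16, where ps is the price sellers receive.
Demand in terms of ps becomes qd = 527 − 0.5(ps − 16) = 535 - 0.5ps. Setting this equal to supply: 535 - 0.5ps = -65 + 7.5ps, so ps = 75.
Buyers pay pb = 75 − 16 = 59; q' = -65 + 7.5·75 = 497.5.
The subsidy expands output by 497.5 − 490 = 7.5 past the efficient level; on those units the gap between marginal cost and willingness to pay runs from 0 up to 16.
DWL = ½ × 16 × 7.5 = 60.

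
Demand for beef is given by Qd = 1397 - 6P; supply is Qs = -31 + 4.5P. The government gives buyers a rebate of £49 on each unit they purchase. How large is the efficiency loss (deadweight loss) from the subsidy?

Pre-subsidy: 1397 - 6P = -31 + 4.5P gives P* = 136, Q* = 581.
With the rebate, buyers effectively pay Pb = Ps − 49, where Ps is the price sellers receive.
Demand in terms of Ps becomes Qd = 1397 − 6(Ps − 49) = 1691 - 6Ps. Setting this equal to supply: 1691 - 6Ps = -31 + 4.5Ps, so Ps = 164.
Buyers pay Pb = 164 − 49 = 115; Q' = -31 + 4.5·164 = 707.
The subsidy expands output by 707 − 581 = 126 past the efficient level; on those units the gap between marginal cost and willingness to pay runs from 0 up to 49.
DWL = ½ × 49 × 126 = 3087.

Deadweight loss = £3087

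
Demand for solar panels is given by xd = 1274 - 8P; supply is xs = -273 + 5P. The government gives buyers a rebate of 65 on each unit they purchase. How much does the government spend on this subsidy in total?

Pre-subsidy: 1274 - 8P = -273 + 5P gives P* = 119, x* = 322.
With the rebate, buyers effectively pay Pb = Ps − 65, where Ps is the price sellers receive.
Demand in terms of Ps becomes xd = 1274 − 8(Ps − 65) = 1794 - 8Ps. Setting this equal to supply: 1794 - 8Ps = -273 + 5Ps, so Ps = 159.
Buyers pay Pb = 159 − 65 = 94; x' = -273 + 5·159 = 522.
Government outlay = subsidy × quantity = 65 × 522 = 33930.

Government cost = 33930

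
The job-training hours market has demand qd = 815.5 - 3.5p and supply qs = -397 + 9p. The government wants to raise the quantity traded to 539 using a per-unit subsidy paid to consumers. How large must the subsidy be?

Required subsidy s = 25 per unit

At q = 539, invert demand for the buyer price: pb = (815.5 − 539)/3.5 = 79; invert supply for the seller price: ps = (539 − (-397))/9 = 104.
The subsidy must fill the gap: s = ps − pb = 104 − 79 = 25.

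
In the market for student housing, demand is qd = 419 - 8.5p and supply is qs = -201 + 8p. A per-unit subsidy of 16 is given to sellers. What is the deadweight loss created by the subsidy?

Pre-subsidy: 419 - 8.5p = -201 + 8p gives p* = 1240/33, q* = 3287/33.
With the subsidy, sellers receive ps = pb + 16 for each unit, where pb is the price buyers pay.
Supply in terms of pb becomes qs = -201 + 8(pb + 16) = -73 + 8pb. Setting this equal to demand: 419 - 8.5pb = -73 + 8pb, so pb = 328/11.
Sellers receive ps = 328/11 + 16 = 504/11; q' = 419 − 8.5·(328/11) = 1821/11.
The subsidy expands output by 1821/11 − 3287/33 = 2176/33 past the efficient level; on those units the gap between marginal cost and willingness to pay runs from 0 up to 16.
DWL = ½ × 16 × 2176/33 = 17408/33.

Deadweight loss = 17408/33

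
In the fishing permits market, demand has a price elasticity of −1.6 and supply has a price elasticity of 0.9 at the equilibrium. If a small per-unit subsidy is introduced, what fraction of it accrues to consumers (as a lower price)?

Consumer share = 0.36

For a small subsidy around the equilibrium, the benefit split depends on the relative slopes, which at a point are proportional to the elasticities.
Buyer share = εs/(εs + |εd|) = 0.9/(0.9 + 1.6) = 0.36; seller share = |εd|/(εs + |εd|) = 0.64.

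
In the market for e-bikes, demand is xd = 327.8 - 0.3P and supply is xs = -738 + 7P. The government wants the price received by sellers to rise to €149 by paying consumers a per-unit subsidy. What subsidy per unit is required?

Required subsidy s = €73 per unit

At a seller price of 149, quantity supplied is -738 + 7·149 = 305.
Buyers absorb 305 only when they pay Pb with 327.8 − 0.3·Pb = 305, i.e. Pb = 76.
s = Ps − Pb = 149 − 76 = 73.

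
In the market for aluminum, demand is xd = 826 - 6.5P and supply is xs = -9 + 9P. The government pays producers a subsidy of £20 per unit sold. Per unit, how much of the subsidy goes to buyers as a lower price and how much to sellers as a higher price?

Pre-subsidy: 826 - 6.5P = -9 + 9P gives P* = 1670/31, x* = 14751/31.
With the subsidy, sellers receive Ps = Pb + 20 for each unit, where Pb is the price buyers pay.
Supply in terms of Pb becomes xs = -9 + 9(Pb + 20) = 171 + 9Pb. Setting this equal to demand: 826 - 6.5Pb = 171 + 9Pb, so Pb = 1310/31.
Sellers receive Ps = 1310/31 + 20 = 1930/31; x' = 826 − 6.5·(1310/31) = 17091/31.
Buyers' price falls by P* − Pb = 1670/31 − 1310/31 = 360/31; sellers' price rises by Ps − P* = 1930/31 − 1670/31 = 260/31.

Buyers gain 360/31 per unit; sellers gain 260/31 per unit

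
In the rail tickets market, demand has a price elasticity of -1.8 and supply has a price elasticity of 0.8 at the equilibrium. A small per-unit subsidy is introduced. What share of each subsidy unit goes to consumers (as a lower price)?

For a small subsidy around the equilibrium, the benefit split depends on the relative slopes, which at a point are proportional to the elasticities.
Buyer share = εs/(εs + |εd|) = 0.8/(0.8 + 1.8) = 4/13; seller share = |εd|/(εs + |εd|) = 9/13.

Consumer share = 4/13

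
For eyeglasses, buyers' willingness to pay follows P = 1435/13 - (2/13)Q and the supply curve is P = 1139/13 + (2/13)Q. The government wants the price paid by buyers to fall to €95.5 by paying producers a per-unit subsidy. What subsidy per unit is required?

At a buyer price of 95.5, quantity demanded is 717.5 − 6.5·95.5 = 96.75.
Sellers supply 96.75 only when they receive Ps = 1139/13 + (2/13)·96.75 = 102.5.
s = Ps − Pb = 102.5 − 95.5 = 7.

Required subsidy s = €7 per unit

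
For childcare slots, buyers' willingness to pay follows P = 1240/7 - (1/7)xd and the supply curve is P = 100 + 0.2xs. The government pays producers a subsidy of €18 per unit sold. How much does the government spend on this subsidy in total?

Pre-subsidy: 1240/7 - (1/7)x = 100 + 0.2x gives x* = 225 and P* = 145.
With the subsidy, sellers receive Ps = Pb + 18 for each unit, where Pb is the price buyers pay.
On the curves, Pb = 1240/7 - (1/7)x and Ps = 100 + 0.2x; the wedge Ps − Pb = 18 gives 100 + 0.2x − (1240/7 - (1/7)x) = 18, so x' = 277.5.
Then Pb = 1240/7 − (1/7)·277.5 = 137.5 and Ps = 100 + 0.2·277.5 = 155.5.
Government outlay = subsidy × quantity = 18 × 277.5 = 4995.

Government cost = €4995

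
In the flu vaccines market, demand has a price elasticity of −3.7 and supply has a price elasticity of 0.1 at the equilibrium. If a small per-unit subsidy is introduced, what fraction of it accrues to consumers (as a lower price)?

For a small subsidy around the equilibrium, the benefit split depends on the relative slopes, which at a point are proportional to the elasticities.
Buyer share = εs/(εs + |εd|) = 0.1/(0.1 + 3.7) = 1/38; seller share = |εd|/(εs + |εd|) = 37/38.

Consumer share = 1/38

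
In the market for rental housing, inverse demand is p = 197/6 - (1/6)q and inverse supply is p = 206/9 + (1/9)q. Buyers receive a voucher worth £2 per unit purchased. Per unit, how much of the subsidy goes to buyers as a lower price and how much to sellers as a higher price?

Pre-subsidy: 197/6 - (1/6)q = 206/9 + (1/9)q gives q* = 35.8 and p* = 403/15.
With the rebate, buyers effectively pay pb = ps − 2, where ps is the price sellers receive.
On the curves, pb = 197/6 - (1/6)q and ps = 206/9 + (1/9)q; the wedge ps − pb = 2 gives 206/9 + (1/9)q − (197/6 - (1/6)q) = 2, so q' = 43.
Then pb = 197/6 − (1/6)·43 = 77/3 and ps = 206/9 + (1/9)·43 = 83/3.
Buyers' price falls by p* − pb = 403/15 − 77/3 = 1.2; sellers' price rises by ps − p* = 83/3 − 403/15 = 0.8.

Buyers gain £1.2 per unit; sellers gain £0.8 per unit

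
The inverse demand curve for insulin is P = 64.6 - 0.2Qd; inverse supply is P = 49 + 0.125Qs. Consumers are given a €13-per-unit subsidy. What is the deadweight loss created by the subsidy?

Deadweight loss = €260

Pre-subsidy: 64.6 - 0.2Q = 49 + 0.125Q gives Q* = 48 and P* = 55.
With the rebate, buyers effectively pay Pb = Ps − 13, where Ps is the price sellers receive.
On the curves, Pb = 64.6 - 0.2Q and Ps = 49 + 0.125Q; the wedge Ps − Pb = 13 gives 49 + 0.125Q − (64.6 - 0.2Q) = 13, so Q' = 88.
Then Pb = 64.6 − 0.2·88 = 47 and Ps = 49 + 0.125·88 = 60.
The subsidy expands output by 88 − 48 = 40 past the efficient level; on those units the gap between marginal cost and willingness to pay runs from 0 up to 13.
DWL = ½ × 13 × 40 = 260.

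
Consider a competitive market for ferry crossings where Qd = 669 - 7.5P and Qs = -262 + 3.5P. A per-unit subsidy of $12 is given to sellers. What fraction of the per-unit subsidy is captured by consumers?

Consumer share = 7/22

Pre-subsidy: 669 - 7.5P = -262 + 3.5P gives P* = 931/11, Q* = 753/22.
With the subsidy, sellers receive Ps = Pb + 12 for each unit, where Pb is the price buyers pay.
Supply in terms of Pb becomes Qs = -262 + 3.5(Pb + 12) = -220 + 3.5Pb. Setting this equal to demand: 669 - 7.5Pb = -220 + 3.5Pb, so Pb = 889/11.
Sellers receive Ps = 889/11 + 12 = 1021/11; Q' = 669 − 7.5·(889/11) = 1383/22.
Buyers' price falls by P* − Pb = 931/11 − 889/11 = 42/11; sellers' price rises by Ps − P* = 1021/11 − 931/11 = 90/11.
So consumers capture (42/11)/12 = 7/22 of each unit of subsidy.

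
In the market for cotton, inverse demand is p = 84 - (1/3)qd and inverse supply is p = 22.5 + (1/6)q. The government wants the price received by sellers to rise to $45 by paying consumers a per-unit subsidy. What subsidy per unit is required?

At a seller price of 45, quantity supplied is -135 + 6·45 = 135.
Buyers absorb 135 only when they pay pb = 84 − (1/3)·135 = 39.
s = ps − pb = 45 − 39 = 6.

Required subsidy s = $6 per unit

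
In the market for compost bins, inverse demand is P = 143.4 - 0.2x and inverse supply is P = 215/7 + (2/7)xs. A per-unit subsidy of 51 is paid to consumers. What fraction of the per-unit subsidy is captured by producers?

Pre-subsidy: 143.4 - 0.2x = 215/7 + (2/7)x gives x* = 232 and P* = 97.
With the rebate, buyers effectively pay Pb = Ps − 51, where Ps is the price sellers receive.
On the curves, Pb = 143.4 - 0.2x and Ps = 215/7 + (2/7)x; the wedge Ps − Pb = 51 gives 215/7 + (2/7)x − (143.4 - 0.2x) = 51, so x' = 337.
Then Pb = 143.4 − 0.2·337 = 76 and Ps = 215/7 + (2/7)·337 = 127.
Buyers' price falls by P* − Pb = 97 − 76 = 21; sellers' price rises by Ps − P* = 127 − 97 = 30.
So producers capture 30/51 = 10/17 of each unit of subsidy.

Producer share = 10/17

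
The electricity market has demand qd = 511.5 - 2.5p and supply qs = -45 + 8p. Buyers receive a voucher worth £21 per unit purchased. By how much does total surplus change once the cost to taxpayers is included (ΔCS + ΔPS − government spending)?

Pre-subsidy: 511.5 - 2.5p = -45 + 8p gives p* = 53, q* = 379.
With the rebate, buyers effectively pay pb = ps − 21, where ps is the price sellers receive.
Demand in terms of ps becomes qd = 511.5 − 2.5(ps − 21) = 564 - 2.5ps. Setting this equal to supply: 564 - 2.5ps = -45 + 8ps, so ps = 58.
Buyers pay pb = 58 − 21 = 37; q' = -45 + 8·58 = 419.
ΔCS = ½(379 + 419)(53 − 37) = 6384; ΔPS = ½(379 + 419)(58 − 53) = 1995.
Government spending = 21 × 419 = 8799.
Net change = 6384 + 1995 − 8799 = -420. The loss equals the DWL triangle ½·21·40.

Net change in total surplus = -£420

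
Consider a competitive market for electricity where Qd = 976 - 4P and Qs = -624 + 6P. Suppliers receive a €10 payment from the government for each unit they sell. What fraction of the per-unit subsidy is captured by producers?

Producer share = 0.4

Pre-subsidy: 976 - 4P = -624 + 6P gives P* = 160, Q* = 336.
With the subsidy, sellers receive Ps = Pb + 10 for each unit, where Pb is the price buyers pay.
Supply in terms of Pb becomes Qs = -624 + 6(Pb + 10) = -564 + 6Pb. Setting this equal to demand: 976 - 4Pb = -564 + 6Pb, so Pb = 154.
Sellers receive Ps = 154 + 10 = 164; Q' = 976 − 4·154 = 360.
Buyers' price falls by P* − Pb = 160 − 154 = 6; sellers' price rises by Ps − P* = 164 − 160 = 4.
So producers capture 4/10 = 0.4 of each unit of subsidy.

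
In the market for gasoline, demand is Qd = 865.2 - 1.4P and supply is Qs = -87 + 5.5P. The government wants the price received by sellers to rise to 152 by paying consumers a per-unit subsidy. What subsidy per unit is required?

At a seller price of 152, quantity supplied is -87 + 5.5·152 = 749.
Buyers absorb 749 only when they pay Pb with 865.2 − 1.4·Pb = 749, i.e. Pb = 83.
s = Ps − Pb = 152 − 83 = 69.

Required subsidy s = 69 per unit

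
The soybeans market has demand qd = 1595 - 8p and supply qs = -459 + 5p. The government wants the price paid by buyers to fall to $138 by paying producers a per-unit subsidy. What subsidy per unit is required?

At a buyer price of 138, quantity demanded is 1595 − 8·138 = 491.
Sellers supply 491 only when they receive ps with -459 + 5·ps = 491, i.e. ps = 190.
s = ps − pb = 190 − 138 = 52.

Required subsidy s = $52 per unit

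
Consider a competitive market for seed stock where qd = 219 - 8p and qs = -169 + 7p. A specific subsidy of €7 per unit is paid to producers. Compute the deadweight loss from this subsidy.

Pre-subsidy: 219 - 8p = -169 + 7p gives p* = 388/15, q* = 181/15.
With the subsidy, sellers receive ps = pb + 7 for each unit, where pb is the price buyers pay.
Supply in terms of pb becomes qs = -169 + 7(pb + 7) = -120 + 7pb. Setting this equal to demand: 219 - 8pb = -120 + 7pb, so pb = 22.6.
Sellers receive ps = 22.6 + 7 = 29.6; q' = 219 − 8·22.6 = 38.2.
The subsidy expands output by 38.2 − 181/15 = 392/15 past the efficient level; on those units the gap between marginal cost and willingness to pay runs from 0 up to 7.
DWL = ½ × 7 × 392/15 = 1372/15.

Deadweight loss = 1372/15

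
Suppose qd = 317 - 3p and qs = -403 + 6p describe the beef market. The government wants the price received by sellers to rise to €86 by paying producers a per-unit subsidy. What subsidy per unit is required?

Required subsidy s = €18 per unit

At a seller price of 86, quantity supplied is -403 + 6·86 = 113.
Buyers absorb 113 only when they pay pb with 317 − 3·pb = 113, i.e. pb = 68.
s = ps − pb = 86 − 68 = 18.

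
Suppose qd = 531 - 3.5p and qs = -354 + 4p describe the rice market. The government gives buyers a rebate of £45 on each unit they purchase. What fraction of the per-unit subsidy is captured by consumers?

Consumer share = 8/15

Pre-subsidy: 531 - 3.5p = -354 + 4p gives p* = 118, q* = 118.
With the rebate, buyers effectively pay pb = ps − 45, where ps is the price sellers receive.
Demand in terms of ps becomes qd = 531 − 3.5(ps − 45) = 688.5 - 3.5ps. Setting this equal to supply: 688.5 - 3.5ps = -354 + 4ps, so ps = 139.
Buyers pay pb = 139 − 45 = 94; q' = -354 + 4·139 = 202.
Buyers' price falls by p* − pb = 118 − 94 = 24; sellers' price rises by ps − p* = 139 − 118 = 21.
So consumers capture 24/45 = 8/15 of each unit of subsidy.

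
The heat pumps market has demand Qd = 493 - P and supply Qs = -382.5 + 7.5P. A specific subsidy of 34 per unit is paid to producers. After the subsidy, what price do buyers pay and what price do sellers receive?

Buyers pay 73; sellers receive 107

Pre-subsidy: 493 - P = -382.5 + 7.5P gives P* = 103, Q* = 390.
With the subsidy, sellers receive Ps = Pb + 34 for each unit, where Pb is the price buyers pay.
Supply in terms of Pb becomes Qs = -382.5 + 7.5(Pb + 34) = -127.5 + 7.5Pb. Setting this equal to demand: 493 - Pb = -127.5 + 7.5Pb, so Pb = 73.
Sellers receive Ps = 73 + 34 = 107; Q' = 493 − 1·73 = 420.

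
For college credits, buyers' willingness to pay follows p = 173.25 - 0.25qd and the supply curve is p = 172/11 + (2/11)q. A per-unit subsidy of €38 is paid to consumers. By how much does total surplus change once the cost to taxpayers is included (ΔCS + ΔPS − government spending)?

Net change in total surplus = -€1672

Pre-subsidy: 173.25 - 0.25q = 172/11 + (2/11)q gives q* = 365 and p* = 82.
With the rebate, buyers effectively pay pb = ps − 38, where ps is the price sellers receive.
On the curves, pb = 173.25 - 0.25q and ps = 172/11 + (2/11)q; the wedge ps − pb = 38 gives 172/11 + (2/11)q − (173.25 - 0.25q) = 38, so q' = 453.
Then pb = 173.25 − 0.25·453 = 60 and ps = 172/11 + (2/11)·453 = 98.
ΔCS = ½(365 + 453)(82 − 60) = 8998; ΔPS = ½(365 + 453)(98 − 82) = 6544.
Government spending = 38 × 453 = 17214.
Net change = 8998 + 6544 − 17214 = -1672. The loss equals the DWL triangle ½·38·88.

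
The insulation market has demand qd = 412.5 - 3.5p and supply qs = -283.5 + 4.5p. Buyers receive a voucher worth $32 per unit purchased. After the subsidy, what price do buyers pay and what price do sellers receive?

Pre-subsidy: 412.5 - 3.5p = -283.5 + 4.5p gives p* = 87, q* = 108.
With the rebate, buyers effectively pay pb = ps − 32, where ps is the price sellers receive.
Demand in terms of ps becomes qd = 412.5 − 3.5(ps − 32) = 524.5 - 3.5ps. Setting this equal to supply: 524.5 - 3.5ps = -283.5 + 4.5ps, so ps = 101.
Buyers pay pb = 101 − 32 = 69; q' = -283.5 + 4.5·101 = 171.

Buyers pay $69; sellers receive $101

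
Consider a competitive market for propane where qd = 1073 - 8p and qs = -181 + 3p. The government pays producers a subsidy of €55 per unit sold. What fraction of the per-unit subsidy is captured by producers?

Pre-subsidy: 1073 - 8p = -181 + 3p gives p* = 114, q* = 161.
With the subsidy, sellers receive ps = pb + 55 for each unit, where pb is the price buyers pay.
Supply in terms of pb becomes qs = -181 + 3(pb + 55) = -16 + 3pb. Setting this equal to demand: 1073 - 8pb = -16 + 3pb, so pb = 99.
Sellers receive ps = 99 + 55 = 154; q' = 1073 − 8·99 = 281.
Buyers' price falls by p* − pb = 114 − 99 = 15; sellers' price rises by ps − p* = 154 − 114 = 40.
So producers capture 40/55 = 8/11 of each unit of subsidy.

Producer share = 8/11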